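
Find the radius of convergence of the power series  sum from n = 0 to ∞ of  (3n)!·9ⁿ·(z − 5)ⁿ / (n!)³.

By the ratio test, |a_{n+1}/a_n| = (3n+1)·(3n+2)·(3n+3)/(n+1)³ · 9 → 243.
Hence the series converges for |z − 5| < 1/(243) = 1/243, so the radius of convergence is 1/243.

R = 1/243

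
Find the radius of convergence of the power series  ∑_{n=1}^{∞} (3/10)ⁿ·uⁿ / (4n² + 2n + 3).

Ratio test: |a_{n+1}/a_n| = [(4n² + 2n + 3)/(4(n+1)² + 2(n+1) + 3)] · 3/10 → 3/10 as n → ∞.
Thus R = 1/(3/10) = 10/3.

R = 10/3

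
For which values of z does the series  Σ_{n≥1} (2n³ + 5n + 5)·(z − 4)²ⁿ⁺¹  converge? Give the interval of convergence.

(3, 5)

By the ratio test, |a_{n+1}/a_n| = (2(n+1)³ + 5(n+1) + 5)/(2n³ + 5n + 5) → 1.
Successive powers of (z − 4) differ by 2, so the series converges when |z − 4|² · 1 < 1, i.e. |z − 4| < √(1) = 1. So R = 1.
At z = 5: the terms have absolute value of order n³, which does not tend to 0, so the series diverges by the divergence test.
At z = 3: the n-th term does not approach 0; divergence by the term test.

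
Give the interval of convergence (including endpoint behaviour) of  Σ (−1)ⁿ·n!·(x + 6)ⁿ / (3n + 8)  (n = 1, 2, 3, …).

{-6}

By the ratio test, |a_{n+1}/a_n| = (n+1) · (3n + 8)/(3(n+1) + 8) → ∞.
The ratio grows without bound, so the series diverges whenever (x + 6) ≠ 0; it converges only at x = -6. R = 0.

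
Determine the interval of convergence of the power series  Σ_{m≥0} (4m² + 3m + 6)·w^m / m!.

By the ratio test, |a_{m+1}/a_m| = (4(m+1)² + 3(m+1) + 6)/(4m² + 3m + 6) · 1/(m+1) → 0.
The limit is 0, so the series converges for all w; R = ∞.

(−∞, ∞)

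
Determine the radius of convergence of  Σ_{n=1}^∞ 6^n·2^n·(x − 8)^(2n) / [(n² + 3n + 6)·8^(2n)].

Apply the ratio test: |a_{n+1}| / |a_n| = [(n² + 3n + 6)/((n+1)² + 3(n+1) + 6)] · 6·2/64, which tends to 3/16 as n → ∞.
Successive powers of (x − 8) differ by 2, so the series converges when |x − 8|² · 3/16 < 1, i.e. |x − 8| < √(16/3). So R = 4√3/3.

R = 4√3/3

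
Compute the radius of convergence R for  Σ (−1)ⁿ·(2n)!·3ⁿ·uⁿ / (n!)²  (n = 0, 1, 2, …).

R = 1/12

Apply the ratio test: |a_{n+1}| / |a_n| = (2n+1)·(2n+2)/(n+1)² · 3, which tends to 12 as n → ∞.
The series converges when 12 · |u| < 1, giving R = 1/12.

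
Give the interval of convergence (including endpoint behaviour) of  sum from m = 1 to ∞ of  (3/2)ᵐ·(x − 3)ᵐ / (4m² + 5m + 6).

[7/3, 11/3]

Ratio test: |a_{m+1}/a_m| = [(4m² + 5m + 6)/(4(m+1)² + 5(m+1) + 6)] · 3/2 → 3/2 as m → ∞.
Hence the series converges for |x − 3| < 1/(3/2) = 2/3, so the radius of convergence is 2/3.
At x = 11/3: absolute convergence follows by limit comparison with Σ 1/m².
When x = 7/3, the series is dominated by a constant times Σ 1/m², which converges (p = 2 > 1).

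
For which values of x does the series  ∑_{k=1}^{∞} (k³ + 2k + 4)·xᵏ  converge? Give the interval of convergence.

Apply the ratio test: |a_{k+1}| / |a_k| = ((k+1)³ + 2(k+1) + 4)/(k³ + 2k + 4), which tends to 1 as k → ∞.
Hence R = 1.
Endpoint x = 1: the k-th term does not approach 0; divergence by the term test.
At x = -1: the terms have absolute value of order k³, which does not tend to 0, so the series diverges by the divergence test.

(-1, 1)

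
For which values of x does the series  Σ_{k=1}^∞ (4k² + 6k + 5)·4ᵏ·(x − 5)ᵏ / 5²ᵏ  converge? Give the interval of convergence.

(-5/4, 45/4)

The ratio of consecutive coefficients is [(4(k+1)² + 6(k+1) + 5)/(4k² + 6k + 5)] · 4/25 → 4/25.
Hence the series converges for |x − 5| < 1/(4/25) = 25/4, so the radius of convergence is 25/4.
Endpoint x = 45/4: the terms do not tend to 0, so the series diverges.
At x = -5/4: the terms do not tend to 0, so the series diverges.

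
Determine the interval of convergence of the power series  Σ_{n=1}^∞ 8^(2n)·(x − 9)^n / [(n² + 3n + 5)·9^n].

Ratio test: |a_{n+1}/a_n| = [(n² + 3n + 5)/((n+1)² + 3(n+1) + 5)] · 64/9 → 64/9 as n → ∞.
Convergence for |x − 9| · 64/9 < 1, i.e. |x − 9| < 9/64. So R = 9/64.
Endpoint x = 585/64: absolute convergence follows by limit comparison with Σ 1/n².
When x = 567/64, the terms are on the order of 1/n², so the series converges absolutely by comparison with the p-series (p = 2 > 1).

[567/64, 585/64]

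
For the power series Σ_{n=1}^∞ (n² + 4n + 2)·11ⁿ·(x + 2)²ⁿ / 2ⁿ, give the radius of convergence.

R = √22/11

Ratio test: |a_{n+1}/a_n| = [((n+1)² + 4(n+1) + 2)/(n² + 4n + 2)] · 11/2 → 11/2 as n → ∞.
Since the exponent of (x + 2) increases by 2 each term, convergence requires |x + 2|² < 2/11, hence R = √22/11.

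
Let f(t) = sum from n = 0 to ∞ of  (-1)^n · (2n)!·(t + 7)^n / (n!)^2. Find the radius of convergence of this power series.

R = 1/4

The ratio of consecutive coefficients is (2n+1)·(2n+2)/(n+1)² → 4.
Thus R = 1/(4) = 1/4.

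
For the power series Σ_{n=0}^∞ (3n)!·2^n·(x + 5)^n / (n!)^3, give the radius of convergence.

R = 1/54

By the ratio test, |a_{n+1}/a_n| = (3n+1)·(3n+2)·(3n+3)/(n+1)³ · 2 → 54.
Convergence for |x + 5| · 54 < 1, i.e. |x + 5| < 1/54. So R = 1/54.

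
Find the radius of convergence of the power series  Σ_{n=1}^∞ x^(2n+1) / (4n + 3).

The ratio of consecutive coefficients is (4n + 3)/(4(n+1) + 3) → 1.
Writing y = x², the series in y has radius 1, so |x| < √(1) = 1 and R = 1.

R = 1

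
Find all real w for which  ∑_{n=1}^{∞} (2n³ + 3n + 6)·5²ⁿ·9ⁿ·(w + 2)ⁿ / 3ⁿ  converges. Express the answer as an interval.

The ratio of consecutive coefficients is [(2(n+1)³ + 3(n+1) + 6)/(2n³ + 3n + 6)] · 25·9/3 → 75.
The series converges when 75 · |w + 2| < 1, giving R = 1/75.
Endpoint w = -149/75: the terms do not tend to 0, so the series diverges.
Endpoint w = -151/75: the terms do not tend to 0, so the series diverges.

(-151/75, -149/75)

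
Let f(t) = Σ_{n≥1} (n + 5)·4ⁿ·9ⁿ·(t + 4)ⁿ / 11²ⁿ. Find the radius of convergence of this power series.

Apply the ratio test: |a_{n+1}| / |a_n| = [((n+1) + 5)/(n + 5)] · 4·9/121, which tends to 36/121 as n → ∞.
Convergence for |t + 4| · 36/121 < 1, i.e. |t + 4| < 121/36. So R = 121/36.

R = 121/36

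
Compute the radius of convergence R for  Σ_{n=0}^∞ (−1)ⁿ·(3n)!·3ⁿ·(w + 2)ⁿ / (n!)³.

By the ratio test, |a_{n+1}/a_n| = (3n+1)·(3n+2)·(3n+3)/(n+1)³ · 3 → 81.
The series converges when 81 · |w + 2| < 1, giving R = 1/81.

R = 1/81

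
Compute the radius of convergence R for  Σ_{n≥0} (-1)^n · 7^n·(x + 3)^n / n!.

R = ∞

By the ratio test, |a_{n+1}/a_n| = 7 · 1/(n+1) → 0.
The ratio tends to 0 regardless of x, hence R = ∞.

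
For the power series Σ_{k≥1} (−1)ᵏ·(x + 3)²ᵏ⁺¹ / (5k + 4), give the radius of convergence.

The ratio of consecutive coefficients is (5k + 4)/(5(k+1) + 4) → 1.
Successive powers of (x + 3) differ by 2, so the series converges when |x + 3|² · 1 < 1, i.e. |x + 3| < √(1) = 1. So R = 1.

R = 1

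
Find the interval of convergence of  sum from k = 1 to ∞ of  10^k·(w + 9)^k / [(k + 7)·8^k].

[-49/5, -41/5)

Apply the ratio test: |a_{k+1}| / |a_k| = [(k + 7)/((k+1) + 7)] · 10/8, which tends to 5/4 as k → ∞.
Convergence for |w + 9| · 5/4 < 1, i.e. |w + 9| < 4/5. So R = 4/5.
When w = -41/5, comparison with the harmonic series Σ 1/k shows the series diverges.
At w = -49/5: convergence follows from the alternating series test (terms decrease monotonically to 0).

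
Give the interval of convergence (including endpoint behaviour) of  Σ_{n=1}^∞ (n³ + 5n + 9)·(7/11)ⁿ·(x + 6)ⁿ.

(-53/7, -31/7)

Ratio test: |a_{n+1}/a_n| = [((n+1)³ + 5(n+1) + 9)/(n³ + 5n + 9)] · 7/11 → 7/11 as n → ∞.
Hence the series converges for |x + 6| < 1/(7/11) = 11/7, so the radius of convergence is 11/7.
Check x = -31/7: the n-th term does not approach 0; divergence by the term test.
At x = -53/7: the terms have absolute value of order n³, which does not tend to 0, so the series diverges by the divergence test.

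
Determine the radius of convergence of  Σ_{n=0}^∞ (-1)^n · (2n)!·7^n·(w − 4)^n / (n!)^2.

The ratio of consecutive coefficients is (2n+1)·(2n+2)/(n+1)² · 7 → 28.
Hence the series converges for |w − 4| < 1/(28) = 1/28, so the radius of convergence is 1/28.

R = 1/28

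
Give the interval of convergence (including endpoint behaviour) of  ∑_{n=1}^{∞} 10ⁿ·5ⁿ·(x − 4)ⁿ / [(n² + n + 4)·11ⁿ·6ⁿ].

The ratio of consecutive coefficients is [(n² + n + 4)/((n+1)² + (n+1) + 4)] · 10·5/(11·6) → 25/33.
The series converges when 25/33 · |x − 4| < 1, giving R = 33/25.
Endpoint x = 133/25: absolute convergence follows by limit comparison with Σ 1/n².
When x = 67/25, the terms are on the order of 1/n², so the series converges absolutely by comparison with the p-series (p = 2 > 1).

[67/25, 133/25]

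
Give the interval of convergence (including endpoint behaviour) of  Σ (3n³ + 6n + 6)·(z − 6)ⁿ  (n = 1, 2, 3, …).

By the ratio test, |a_{n+1}/a_n| = (3(n+1)³ + 6(n+1) + 6)/(3n³ + 6n + 6) → 1.
Convergence for |z − 6| < 1, so R = 1.
Endpoint z = 7: the terms have absolute value of order n³, which does not tend to 0, so the series diverges by the divergence test.
When z = 5, the terms do not tend to 0, so the series diverges.

(5, 7)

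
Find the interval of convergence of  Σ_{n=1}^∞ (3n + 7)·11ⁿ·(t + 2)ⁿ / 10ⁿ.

(-32/11, -12/11)

The ratio of consecutive coefficients is [(3(n+1) + 7)/(3n + 7)] · 11/10 → 11/10.
Convergence for |t + 2| · 11/10 < 1, i.e. |t + 2| < 10/11. So R = 10/11.
Check t = -12/11: the terms have absolute value of order n, which does not tend to 0, so the series diverges by the divergence test.
Endpoint t = -32/11: the n-th term does not approach 0; divergence by the term test.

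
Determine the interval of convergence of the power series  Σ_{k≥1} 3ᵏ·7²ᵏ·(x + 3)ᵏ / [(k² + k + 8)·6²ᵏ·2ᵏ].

Apply the ratio test: |a_{k+1}| / |a_k| = [(k² + k + 8)/((k+1)² + (k+1) + 8)] · 3·49/(36·2), which tends to 49/24 as k → ∞.
Hence the series converges for |x + 3| < 1/(49/24) = 24/49, so the radius of convergence is 24/49.
Endpoint x = -123/49: absolute convergence follows by limit comparison with Σ 1/k².
When x = -171/49, the terms are on the order of 1/k², so the series converges absolutely by comparison with the p-series (p = 2 > 1).

[-171/49, -123/49]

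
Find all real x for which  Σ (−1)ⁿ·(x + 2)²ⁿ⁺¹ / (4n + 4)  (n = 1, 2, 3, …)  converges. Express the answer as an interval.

The ratio of consecutive coefficients is (4n + 4)/(4(n+1) + 4) → 1.
Since the exponent of (x + 2) increases by 2 each term, convergence requires |x + 2|² < 1, hence R = 1.
Check x = -1: convergence follows from the alternating series test (terms decrease monotonically to 0).
Endpoint x = -3: the terms alternate in sign and decrease monotonically to 0 in absolute value (size ~ c/n), so the alternating series test gives convergence.

[-3, -1]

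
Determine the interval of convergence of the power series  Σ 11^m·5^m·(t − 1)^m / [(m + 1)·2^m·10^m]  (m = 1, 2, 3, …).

By the ratio test, |a_{m+1}/a_m| = [(m + 1)/((m+1) + 1)] · 11·5/(2·10) → 11/4.
Convergence for |t − 1| · 11/4 < 1, i.e. |t − 1| < 4/11. So R = 4/11.
Check t = 15/11: comparison with the harmonic series Σ 1/m shows the series diverges.
At t = 7/11: the terms alternate in sign and decrease monotonically to 0 in absolute value (size ~ c/m), so the alternating series test gives convergence.

[7/11, 15/11)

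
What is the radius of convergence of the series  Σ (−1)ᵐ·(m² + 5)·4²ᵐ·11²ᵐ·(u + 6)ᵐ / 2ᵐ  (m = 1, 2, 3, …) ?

R = 1/968

The ratio of consecutive coefficients is [((m+1)² + 5)/(m² + 5)] · 16·121/2 → 968.
Thus R = 1/(968) = 1/968.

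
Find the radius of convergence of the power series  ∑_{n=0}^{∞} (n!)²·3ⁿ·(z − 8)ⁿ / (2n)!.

R = 4/3

The ratio of consecutive coefficients is (n+1)²/[(2n+1)·(2n+2)] · 3 → 3/4.
Hence the series converges for |z − 8| < 1/(3/4) = 4/3, so the radius of convergence is 4/3.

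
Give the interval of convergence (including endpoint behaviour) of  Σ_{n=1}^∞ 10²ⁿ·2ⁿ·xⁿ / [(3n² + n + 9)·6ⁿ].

[-3/100, 3/100]

Ratio test: |a_{n+1}/a_n| = [(3n² + n + 9)/(3(n+1)² + (n+1) + 9)] · 100·2/6 → 100/3 as n → ∞.
The series converges when 100/3 · |x| < 1, giving R = 3/100.
At x = 3/100: the series is dominated by a constant times Σ 1/n², which converges (p = 2 > 1).
Check x = -3/100: absolute convergence follows by limit comparison with Σ 1/n².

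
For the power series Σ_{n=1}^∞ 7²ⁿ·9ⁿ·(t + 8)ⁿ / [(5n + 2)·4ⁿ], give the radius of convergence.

The ratio of consecutive coefficients is [(5n + 2)/(5(n+1) + 2)] · 49·9/4 → 441/4.
Hence the series converges for |t + 8| < 1/(441/4) = 4/441, so the radius of convergence is 4/441.

R = 4/441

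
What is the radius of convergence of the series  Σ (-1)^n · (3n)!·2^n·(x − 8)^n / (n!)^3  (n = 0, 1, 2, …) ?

R = 1/54

By the ratio test, |a_{n+1}/a_n| = (3n+1)·(3n+2)·(3n+3)/(n+1)³ · 2 → 54.
Hence the series converges for |x − 8| < 1/(54) = 1/54, so the radius of convergence is 1/54.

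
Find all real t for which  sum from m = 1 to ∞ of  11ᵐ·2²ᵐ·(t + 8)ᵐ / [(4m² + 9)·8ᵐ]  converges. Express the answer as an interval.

[-90/11, -86/11]

Ratio test: |a_{m+1}/a_m| = [(4m² + 9)/(4(m+1)² + 9)] · 11·4/8 → 11/2 as m → ∞.
Hence the series converges for |t + 8| < 1/(11/2) = 2/11, so the radius of convergence is 2/11.
At t = -86/11: the terms are on the order of 1/m², so the series converges absolutely by comparison with the p-series (p = 2 > 1).
At t = -90/11: the terms are on the order of 1/m², so the series converges absolutely by comparison with the p-series (p = 2 > 1).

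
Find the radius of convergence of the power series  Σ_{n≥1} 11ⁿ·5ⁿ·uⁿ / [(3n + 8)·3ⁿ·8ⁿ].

The ratio of consecutive coefficients is [(3n + 8)/(3(n+1) + 8)] · 11·5/(3·8) → 55/24.
Thus R = 1/(55/24) = 24/55.

R = 24/55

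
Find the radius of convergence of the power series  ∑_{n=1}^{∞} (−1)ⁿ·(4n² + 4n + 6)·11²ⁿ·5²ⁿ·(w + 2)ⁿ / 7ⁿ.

The ratio of consecutive coefficients is [(4(n+1)² + 4(n+1) + 6)/(4n² + 4n + 6)] · 121·25/7 → 3025/7.
Hence the series converges for |w + 2| < 1/(3025/7) = 7/3025, so the radius of convergence is 7/3025.

R = 7/3025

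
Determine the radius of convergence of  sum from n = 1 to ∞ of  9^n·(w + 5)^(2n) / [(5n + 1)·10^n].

The ratio of consecutive coefficients is [(5n + 1)/(5(n+1) + 1)] · 9/10 → 9/10.
Writing y = (w + 5)², the series in y has radius 10/9, so |w + 5| < √(10/9) and R = √10/3.

R = √10/3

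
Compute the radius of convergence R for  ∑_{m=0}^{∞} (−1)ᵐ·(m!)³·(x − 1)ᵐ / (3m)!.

Ratio test: |a_{m+1}/a_m| = (m+1)³/[(3m+1)·(3m+2)·(3m+3)] → 1/27 as m → ∞.
The series converges when 1/27 · |x − 1| < 1, giving R = 27.

R = 27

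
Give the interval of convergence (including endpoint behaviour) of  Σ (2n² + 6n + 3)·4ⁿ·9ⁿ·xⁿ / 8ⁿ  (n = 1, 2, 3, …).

(-2/9, 2/9)

Ratio test: |a_{n+1}/a_n| = [(2(n+1)² + 6(n+1) + 3)/(2n² + 6n + 3)] · 4·9/8 → 9/2 as n → ∞.
Thus R = 1/(9/2) = 2/9.
Endpoint x = 2/9: the n-th term does not approach 0; divergence by the term test.
When x = -2/9, the n-th term does not approach 0; divergence by the term test.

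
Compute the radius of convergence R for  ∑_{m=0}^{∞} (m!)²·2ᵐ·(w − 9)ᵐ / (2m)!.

R = 2

By the ratio test, |a_{m+1}/a_m| = (m+1)²/[(2m+1)·(2m+2)] · 2 → 1/2.
Thus R = 1/(1/2) = 2.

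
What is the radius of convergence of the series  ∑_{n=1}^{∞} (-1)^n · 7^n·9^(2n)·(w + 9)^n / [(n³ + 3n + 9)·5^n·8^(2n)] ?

R = 320/567

Ratio test: |a_{n+1}/a_n| = [(n³ + 3n + 9)/((n+1)³ + 3(n+1) + 9)] · 7·81/(5·64) → 567/320 as n → ∞.
Convergence for |w + 9| · 567/320 < 1, i.e. |w + 9| < 320/567. So R = 320/567.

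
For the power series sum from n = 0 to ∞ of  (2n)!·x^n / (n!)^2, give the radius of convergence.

R = 1/4

The ratio of consecutive coefficients is (2n+1)·(2n+2)/(n+1)² → 4.
Convergence for |x| · 4 < 1, i.e. |x| < 1/4. So R = 1/4.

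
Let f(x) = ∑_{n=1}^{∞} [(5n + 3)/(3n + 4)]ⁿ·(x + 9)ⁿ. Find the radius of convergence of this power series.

R = 3/5

Root test: |a_n|^(1/n) = (5n + 3)/(3n + 4) → 5/3.
Convergence for |x + 9| · 5/3 < 1, i.e. |x + 9| < 3/5. So R = 3/5.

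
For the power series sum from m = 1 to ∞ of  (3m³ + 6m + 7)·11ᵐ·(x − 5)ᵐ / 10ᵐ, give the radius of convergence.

R = 10/11

Ratio test: |a_{m+1}/a_m| = [(3(m+1)³ + 6(m+1) + 7)/(3m³ + 6m + 7)] · 11/10 → 11/10 as m → ∞.
The series converges when 11/10 · |x − 5| < 1, giving R = 10/11.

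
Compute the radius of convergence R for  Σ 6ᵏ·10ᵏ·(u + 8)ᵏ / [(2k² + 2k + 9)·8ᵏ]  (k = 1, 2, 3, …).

R = 2/15

Ratio test: |a_{k+1}/a_k| = [(2k² + 2k + 9)/(2(k+1)² + 2(k+1) + 9)] · 6·10/8 → 15/2 as k → ∞.
Hence the series converges for |u + 8| < 1/(15/2) = 2/15, so the radius of convergence is 2/15.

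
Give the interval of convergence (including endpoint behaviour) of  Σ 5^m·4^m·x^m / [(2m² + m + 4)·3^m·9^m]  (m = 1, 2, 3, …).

The ratio of consecutive coefficients is [(2m² + m + 4)/(2(m+1)² + (m+1) + 4)] · 5·4/(3·9) → 20/27.
Thus R = 1/(20/27) = 27/20.
Check x = 27/20: absolute convergence follows by limit comparison with Σ 1/m².
Endpoint x = -27/20: the terms are on the order of 1/m², so the series converges absolutely by comparison with the p-series (p = 2 > 1).

[-27/20, 27/20]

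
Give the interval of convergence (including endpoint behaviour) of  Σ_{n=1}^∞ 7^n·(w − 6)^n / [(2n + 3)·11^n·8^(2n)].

[-662/7, 746/7)

Apply the ratio test: |a_{n+1}| / |a_n| = [(2n + 3)/(2(n+1) + 3)] · 7/(11·64), which tends to 7/704 as n → ∞.
Hence the series converges for |w − 6| < 1/(7/704) = 704/7, so the radius of convergence is 704/7.
Check w = 746/7: comparison with the harmonic series Σ 1/n shows the series diverges.
At w = -662/7: convergence follows from the alternating series test (terms decrease monotonically to 0).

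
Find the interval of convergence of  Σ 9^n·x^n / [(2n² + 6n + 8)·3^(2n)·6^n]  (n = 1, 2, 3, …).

[-6, 6]

Ratio test: |a_{n+1}/a_n| = [(2n² + 6n + 8)/(2(n+1)² + 6(n+1) + 8)] · 9/(9·6) → 1/6 as n → ∞.
Thus R = 1/(1/6) = 6.
At x = 6: the series is dominated by a constant times Σ 1/n², which converges (p = 2 > 1).
At x = -6: the terms are on the order of 1/n², so the series converges absolutely by comparison with the p-series (p = 2 > 1).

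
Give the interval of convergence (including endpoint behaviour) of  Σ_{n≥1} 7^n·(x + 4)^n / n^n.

Applying the root test, |a_n|^(1/n) = 7/n → 0.
Since the n-th root of |a_n| tends to 0, the series converges for all real x; R = ∞.

(−∞, ∞)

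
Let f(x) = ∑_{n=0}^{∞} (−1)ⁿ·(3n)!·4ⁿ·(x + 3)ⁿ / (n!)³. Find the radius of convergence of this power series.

Apply the ratio test: |a_{n+1}| / |a_n| = (3n+1)·(3n+2)·(3n+3)/(n+1)³ · 4, which tends to 108 as n → ∞.
Thus R = 1/(108) = 1/108.

R = 1/108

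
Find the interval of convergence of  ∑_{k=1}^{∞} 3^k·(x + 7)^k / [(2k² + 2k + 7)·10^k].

[-31/3, -11/3]

Apply the ratio test: |a_{k+1}| / |a_k| = [(2k² + 2k + 7)/(2(k+1)² + 2(k+1) + 7)] · 3/10, which tends to 3/10 as k → ∞.
Thus R = 1/(3/10) = 10/3.
Endpoint x = -11/3: the terms are on the order of 1/k², so the series converges absolutely by comparison with the p-series (p = 2 > 1).
At x = -31/3: absolute convergence follows by limit comparison with Σ 1/k².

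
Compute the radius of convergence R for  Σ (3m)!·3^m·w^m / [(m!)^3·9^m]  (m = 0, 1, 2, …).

R = 1/9

The ratio of consecutive coefficients is (3m+1)·(3m+2)·(3m+3)/(m+1)³ · 3/9 → 9.
Thus R = 1/(9) = 1/9.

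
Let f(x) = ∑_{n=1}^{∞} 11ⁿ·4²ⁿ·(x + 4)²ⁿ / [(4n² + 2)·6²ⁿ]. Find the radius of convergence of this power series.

R = 3√11/22

The ratio of consecutive coefficients is [(4n² + 2)/(4(n+1)² + 2)] · 11·16/36 → 44/9.
Successive powers of (x + 4) differ by 2, so the series converges when |x + 4|² · 44/9 < 1, i.e. |x + 4| < √(9/44). So R = 3√11/22.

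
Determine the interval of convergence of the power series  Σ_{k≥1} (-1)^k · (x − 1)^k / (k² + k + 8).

Ratio test: |a_{k+1}/a_k| = (k² + k + 8)/((k+1)² + (k+1) + 8) → 1 as k → ∞.
Convergence for |x − 1| < 1, so R = 1.
When x = 2, the series is dominated by a constant times Σ 1/k², which converges (p = 2 > 1).
When x = 0, the series is dominated by a constant times Σ 1/k², which converges (p = 2 > 1).

[0, 2]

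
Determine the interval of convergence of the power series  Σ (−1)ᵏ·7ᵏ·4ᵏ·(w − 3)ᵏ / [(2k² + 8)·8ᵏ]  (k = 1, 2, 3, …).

The ratio of consecutive coefficients is [(2k² + 8)/(2(k+1)² + 8)] · 7·4/8 → 7/2.
The series converges when 7/2 · |w − 3| < 1, giving R = 2/7.
Check w = 23/7: absolute convergence follows by limit comparison with Σ 1/k².
Check w = 19/7: the series is dominated by a constant times Σ 1/k², which converges (p = 2 > 1).

[19/7, 23/7]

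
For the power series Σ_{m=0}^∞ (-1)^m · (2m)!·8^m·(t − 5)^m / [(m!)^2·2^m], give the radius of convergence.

Apply the ratio test: |a_{m+1}| / |a_m| = (2m+1)·(2m+2)/(m+1)² · 8/2, which tends to 16 as m → ∞.
The series converges when 16 · |t − 5| < 1, giving R = 1/16.

R = 1/16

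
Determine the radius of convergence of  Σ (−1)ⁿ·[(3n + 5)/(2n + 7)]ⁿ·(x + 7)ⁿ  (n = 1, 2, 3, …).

By the Cauchy root test, |a_n|^(1/n) = (3n + 5)/(2n + 7) → 3/2.
Hence the series converges for |x + 7| < 1/(3/2) = 2/3, so the radius of convergence is 2/3.

R = 2/3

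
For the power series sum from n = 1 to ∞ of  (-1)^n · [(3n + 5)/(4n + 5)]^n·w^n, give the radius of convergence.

R = 4/3

By the Cauchy root test, |a_n|^(1/n) = (3n + 5)/(4n + 5) → 3/4.
Hence the series converges for |w| < 1/(3/4) = 4/3, so the radius of convergence is 4/3.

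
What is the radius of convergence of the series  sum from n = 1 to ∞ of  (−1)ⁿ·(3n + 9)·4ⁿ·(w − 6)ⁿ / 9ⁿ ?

R = 9/4

Apply the ratio test: |a_{n+1}| / |a_n| = [(3(n+1) + 9)/(3n + 9)] · 4/9, which tends to 4/9 as n → ∞.
Hence the series converges for |w − 6| < 1/(4/9) = 9/4, so the radius of convergence is 9/4.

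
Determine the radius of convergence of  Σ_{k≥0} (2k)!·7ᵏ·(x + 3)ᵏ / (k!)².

By the ratio test, |a_{k+1}/a_k| = (2k+1)·(2k+2)/(k+1)² · 7 → 28.
Hence the series converges for |x + 3| < 1/(28) = 1/28, so the radius of convergence is 1/28.

R = 1/28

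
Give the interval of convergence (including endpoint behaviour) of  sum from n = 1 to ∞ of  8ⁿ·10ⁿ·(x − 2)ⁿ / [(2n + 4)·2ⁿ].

[79/40, 81/40)

Apply the ratio test: |a_{n+1}| / |a_n| = [(2n + 4)/(2(n+1) + 4)] · 8·10/2, which tends to 40 as n → ∞.
Hence the series converges for |x − 2| < 1/(40) = 1/40, so the radius of convergence is 1/40.
Endpoint x = 81/40: comparison with the harmonic series Σ 1/n shows the series diverges.
Endpoint x = 79/40: convergence follows from the alternating series test (terms decrease monotonically to 0).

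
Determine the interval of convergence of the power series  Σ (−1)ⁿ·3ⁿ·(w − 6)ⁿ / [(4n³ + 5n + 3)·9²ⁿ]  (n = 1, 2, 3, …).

Ratio test: |a_{n+1}/a_n| = [(4n³ + 5n + 3)/(4(n+1)³ + 5(n+1) + 3)] · 3/81 → 1/27 as n → ∞.
The series converges when 1/27 · |w − 6| < 1, giving R = 27.
When w = 33, the series is dominated by a constant times Σ 1/n³, which converges (p = 3 > 1).
At w = -21: absolute convergence follows by limit comparison with Σ 1/n³.

[-21, 33]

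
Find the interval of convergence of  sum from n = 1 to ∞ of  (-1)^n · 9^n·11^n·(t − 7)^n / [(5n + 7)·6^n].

(229/33, 233/33]

Ratio test: |a_{n+1}/a_n| = [(5n + 7)/(5(n+1) + 7)] · 9·11/6 → 33/2 as n → ∞.
Hence the series converges for |t − 7| < 1/(33/2) = 2/33, so the radius of convergence is 2/33.
Check t = 233/33: the terms alternate in sign and decrease monotonically to 0 in absolute value (size ~ c/n), so the alternating series test gives convergence.
Endpoint t = 229/33: comparison with the harmonic series Σ 1/n shows the series diverges.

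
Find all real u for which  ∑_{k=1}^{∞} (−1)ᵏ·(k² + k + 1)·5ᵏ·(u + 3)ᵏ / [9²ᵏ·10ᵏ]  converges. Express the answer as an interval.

(-165, 159)

Ratio test: |a_{k+1}/a_k| = [((k+1)² + (k+1) + 1)/(k² + k + 1)] · 5/(81·10) → 1/162 as k → ∞.
Convergence for |u + 3| · 1/162 < 1, i.e. |u + 3| < 162. So R = 162.
At u = 159: the terms have absolute value of order k², which does not tend to 0, so the series diverges by the divergence test.
At u = -165: the terms have absolute value of order k², which does not tend to 0, so the series diverges by the divergence test.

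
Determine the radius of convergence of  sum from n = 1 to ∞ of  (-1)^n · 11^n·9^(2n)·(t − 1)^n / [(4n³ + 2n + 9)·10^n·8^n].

Apply the ratio test: |a_{n+1}| / |a_n| = [(4n³ + 2n + 9)/(4(n+1)³ + 2(n+1) + 9)] · 11·81/(10·8), which tends to 891/80 as n → ∞.
The series converges when 891/80 · |t − 1| < 1, giving R = 80/891.

R = 80/891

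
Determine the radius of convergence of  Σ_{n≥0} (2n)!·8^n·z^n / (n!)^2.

Ratio test: |a_{n+1}/a_n| = (2n+1)·(2n+2)/(n+1)² · 8 → 32 as n → ∞.
Convergence for |z| · 32 < 1, i.e. |z| < 1/32. So R = 1/32.

R = 1/32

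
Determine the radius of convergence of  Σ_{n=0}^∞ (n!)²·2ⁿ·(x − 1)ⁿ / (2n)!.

R = 2

Ratio test: |a_{n+1}/a_n| = (n+1)²/[(2n+1)·(2n+2)] · 2 → 1/2 as n → ∞.
Thus R = 1/(1/2) = 2.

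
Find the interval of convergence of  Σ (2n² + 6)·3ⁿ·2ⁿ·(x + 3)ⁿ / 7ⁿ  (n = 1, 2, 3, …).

Apply the ratio test: |a_{n+1}| / |a_n| = [(2(n+1)² + 6)/(2n² + 6)] · 3·2/7, which tends to 6/7 as n → ∞.
Hence the series converges for |x + 3| < 1/(6/7) = 7/6, so the radius of convergence is 7/6.
When x = -11/6, the terms have absolute value of order n², which does not tend to 0, so the series diverges by the divergence test.
When x = -25/6, the terms do not tend to 0, so the series diverges.

(-25/6, -11/6)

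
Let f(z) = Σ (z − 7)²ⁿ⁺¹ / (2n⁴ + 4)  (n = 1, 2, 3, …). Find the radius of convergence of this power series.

The ratio of consecutive coefficients is (2n⁴ + 4)/(2(n+1)⁴ + 4) → 1.
Successive powers of (z − 7) differ by 2, so the series converges when |z − 7|² · 1 < 1, i.e. |z − 7| < √(1) = 1. So R = 1.

R = 1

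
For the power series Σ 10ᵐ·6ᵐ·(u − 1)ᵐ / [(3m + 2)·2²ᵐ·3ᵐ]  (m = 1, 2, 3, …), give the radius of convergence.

R = 1/5

By the ratio test, |a_{m+1}/a_m| = [(3m + 2)/(3(m+1) + 2)] · 10·6/(4·3) → 5.
Hence the series converges for |u − 1| < 1/(5) = 1/5, so the radius of convergence is 1/5.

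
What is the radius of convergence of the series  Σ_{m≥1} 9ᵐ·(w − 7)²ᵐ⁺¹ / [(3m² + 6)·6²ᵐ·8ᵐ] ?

R = 4√2

Apply the ratio test: |a_{m+1}| / |a_m| = [(3m² + 6)/(3(m+1)² + 6)] · 9/(36·8), which tends to 1/32 as m → ∞.
Since the exponent of (w − 7) increases by 2 each term, convergence requires |w − 7|² < 32, hence R = 4√2.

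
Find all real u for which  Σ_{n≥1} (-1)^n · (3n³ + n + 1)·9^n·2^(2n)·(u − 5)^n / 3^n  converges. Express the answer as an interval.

(59/12, 61/12)

Ratio test: |a_{n+1}/a_n| = [(3(n+1)³ + (n+1) + 1)/(3n³ + n + 1)] · 9·4/3 → 12 as n → ∞.
Hence the series converges for |u − 5| < 1/(12) = 1/12, so the radius of convergence is 1/12.
Endpoint u = 61/12: the terms have absolute value of order n³, which does not tend to 0, so the series diverges by the divergence test.
At u = 59/12: the n-th term does not approach 0; divergence by the term test.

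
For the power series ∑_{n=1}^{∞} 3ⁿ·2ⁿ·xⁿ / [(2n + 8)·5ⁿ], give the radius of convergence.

The ratio of consecutive coefficients is [(2n + 8)/(2(n+1) + 8)] · 3·2/5 → 6/5.
Hence the series converges for |x| < 1/(6/5) = 5/6, so the radius of convergence is 5/6.

R = 5/6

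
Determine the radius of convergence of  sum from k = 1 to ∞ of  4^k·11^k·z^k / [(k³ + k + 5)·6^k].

By the ratio test, |a_{k+1}/a_k| = [(k³ + k + 5)/((k+1)³ + (k+1) + 5)] · 4·11/6 → 22/3.
Convergence for |z| · 22/3 < 1, i.e. |z| < 3/22. So R = 3/22.

R = 3/22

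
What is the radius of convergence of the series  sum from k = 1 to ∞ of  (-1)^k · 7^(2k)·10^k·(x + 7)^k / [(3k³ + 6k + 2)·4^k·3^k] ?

R = 6/245

Apply the ratio test: |a_{k+1}| / |a_k| = [(3k³ + 6k + 2)/(3(k+1)³ + 6(k+1) + 2)] · 49·10/(4·3), which tends to 245/6 as k → ∞.
Hence the series converges for |x + 7| < 1/(245/6) = 6/245, so the radius of convergence is 6/245.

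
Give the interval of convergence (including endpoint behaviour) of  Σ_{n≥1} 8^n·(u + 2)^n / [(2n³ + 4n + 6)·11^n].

[-27/8, -5/8]

The ratio of consecutive coefficients is [(2n³ + 4n + 6)/(2(n+1)³ + 4(n+1) + 6)] · 8/11 → 8/11.
Convergence for |u + 2| · 8/11 < 1, i.e. |u + 2| < 11/8. So R = 11/8.
Endpoint u = -5/8: the terms are on the order of 1/n³, so the series converges absolutely by comparison with the p-series (p = 3 > 1).
When u = -27/8, the terms are on the order of 1/n³, so the series converges absolutely by comparison with the p-series (p = 3 > 1).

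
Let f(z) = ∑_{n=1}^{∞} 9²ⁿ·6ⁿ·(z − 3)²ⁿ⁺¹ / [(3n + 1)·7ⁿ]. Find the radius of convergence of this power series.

R = √42/54

By the ratio test, |a_{n+1}/a_n| = [(3n + 1)/(3(n+1) + 1)] · 81·6/7 → 486/7.
Writing y = (z − 3)², the series in y has radius 7/486, so |z − 3| < √(7/486) and R = √42/54.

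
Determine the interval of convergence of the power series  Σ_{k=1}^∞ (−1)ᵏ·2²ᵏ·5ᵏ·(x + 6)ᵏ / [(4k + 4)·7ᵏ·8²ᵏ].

(-142/5, 82/5]

Ratio test: |a_{k+1}/a_k| = [(4k + 4)/(4(k+1) + 4)] · 4·5/(7·64) → 5/112 as k → ∞.
Thus R = 1/(5/112) = 112/5.
Check x = 82/5: an alternating series whose terms decrease to 0 in absolute value, so it converges by the Leibniz criterion.
When x = -142/5, the terms behave like c/k; limit comparison with the harmonic series gives divergence.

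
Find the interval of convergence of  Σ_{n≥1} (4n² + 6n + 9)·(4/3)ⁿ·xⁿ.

(-3/4, 3/4)

Ratio test: |a_{n+1}/a_n| = [(4(n+1)² + 6(n+1) + 9)/(4n² + 6n + 9)] · 4/3 → 4/3 as n → ∞.
Convergence for |x| · 4/3 < 1, i.e. |x| < 3/4. So R = 3/4.
Endpoint x = 3/4: the terms do not tend to 0, so the series diverges.
Check x = -3/4: the terms have absolute value of order n², which does not tend to 0, so the series diverges by the divergence test.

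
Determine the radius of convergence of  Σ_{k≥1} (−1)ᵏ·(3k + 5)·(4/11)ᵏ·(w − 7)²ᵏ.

R = √11/2

Apply the ratio test: |a_{k+1}| / |a_k| = [(3(k+1) + 5)/(3k + 5)] · 4/11, which tends to 4/11 as k → ∞.
Since the exponent of (w − 7) increases by 2 each term, convergence requires |w − 7|² < 11/4, hence R = √11/2.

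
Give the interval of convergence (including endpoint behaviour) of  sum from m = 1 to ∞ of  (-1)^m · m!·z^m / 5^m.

{0}

The ratio of consecutive coefficients is (m+1) · 1/5 → ∞.
Since the ratio → ∞, the series diverges for every z ≠ 0, and R = 0.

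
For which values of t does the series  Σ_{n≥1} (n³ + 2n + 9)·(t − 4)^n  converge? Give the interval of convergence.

(3, 5)

The ratio of consecutive coefficients is ((n+1)³ + 2(n+1) + 9)/(n³ + 2n + 9) → 1.
Convergence for |t − 4| < 1, so R = 1.
At t = 5: the terms do not tend to 0, so the series diverges.
At t = 3: the terms have absolute value of order n³, which does not tend to 0, so the series diverges by the divergence test.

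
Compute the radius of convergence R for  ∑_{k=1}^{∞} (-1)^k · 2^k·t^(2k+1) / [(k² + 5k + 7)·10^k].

Apply the ratio test: |a_{k+1}| / |a_k| = [(k² + 5k + 7)/((k+1)² + 5(k+1) + 7)] · 2/10, which tends to 1/5 as k → ∞.
Successive powers of t differ by 2, so the series converges when |t|² · 1/5 < 1, i.e. |t| < √(5). So R = √5.

R = √5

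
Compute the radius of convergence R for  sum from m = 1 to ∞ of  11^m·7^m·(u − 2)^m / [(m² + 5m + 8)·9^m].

R = 9/77

Ratio test: |a_{m+1}/a_m| = [(m² + 5m + 8)/((m+1)² + 5(m+1) + 8)] · 11·7/9 → 77/9 as m → ∞.
The series converges when 77/9 · |u − 2| < 1, giving R = 9/77.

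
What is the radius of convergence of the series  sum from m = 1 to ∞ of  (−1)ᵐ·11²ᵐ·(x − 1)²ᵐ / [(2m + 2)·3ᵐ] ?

Ratio test: |a_{m+1}/a_m| = [(2m + 2)/(2(m+1) + 2)] · 121/3 → 121/3 as m → ∞.
Successive powers of (x − 1) differ by 2, so the series converges when |x − 1|² · 121/3 < 1, i.e. |x − 1| < √(3/121). So R = √3/11.

R = √3/11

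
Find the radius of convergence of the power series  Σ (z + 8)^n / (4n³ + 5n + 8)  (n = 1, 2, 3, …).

R = 1

Apply the ratio test: |a_{n+1}| / |a_n| = (4n³ + 5n + 8)/(4(n+1)³ + 5(n+1) + 8), which tends to 1 as n → ∞.
Convergence for |z + 8| < 1, so R = 1.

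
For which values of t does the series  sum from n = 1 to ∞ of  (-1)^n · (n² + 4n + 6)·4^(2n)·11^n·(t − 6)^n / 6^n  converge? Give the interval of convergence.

(525/88, 531/88)

By the ratio test, |a_{n+1}/a_n| = [((n+1)² + 4(n+1) + 6)/(n² + 4n + 6)] · 16·11/6 → 88/3.
Thus R = 1/(88/3) = 3/88.
Check t = 531/88: the terms do not tend to 0, so the series diverges.
Endpoint t = 525/88: the n-th term does not approach 0; divergence by the term test.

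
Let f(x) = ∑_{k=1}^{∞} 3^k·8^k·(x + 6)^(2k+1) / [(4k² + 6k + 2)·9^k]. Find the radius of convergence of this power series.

R = √6/4

Apply the ratio test: |a_{k+1}| / |a_k| = [(4k² + 6k + 2)/(4(k+1)² + 6(k+1) + 2)] · 3·8/9, which tends to 8/3 as k → ∞.
Writing y = (x + 6)², the series in y has radius 3/8, so |x + 6| < √(3/8) and R = √6/4.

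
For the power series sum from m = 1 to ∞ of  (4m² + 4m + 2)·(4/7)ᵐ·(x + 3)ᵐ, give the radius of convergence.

R = 7/4

The ratio of consecutive coefficients is [(4(m+1)² + 4(m+1) + 2)/(4m² + 4m + 2)] · 4/7 → 4/7.
The series converges when 4/7 · |x + 3| < 1, giving R = 7/4.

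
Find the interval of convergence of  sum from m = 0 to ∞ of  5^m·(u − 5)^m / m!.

The ratio of consecutive coefficients is 5 · 1/(m+1) → 0.
Since the limit is 0 < 1 for every u, the series converges on all of ℝ and R = ∞.

(−∞, ∞)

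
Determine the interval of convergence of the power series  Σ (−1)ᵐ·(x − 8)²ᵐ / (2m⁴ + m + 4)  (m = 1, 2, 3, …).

Apply the ratio test: |a_{m+1}| / |a_m| = (2m⁴ + m + 4)/(2(m+1)⁴ + (m+1) + 4), which tends to 1 as m → ∞.
Successive powers of (x − 8) differ by 2, so the series converges when |x − 8|² · 1 < 1, i.e. |x − 8| < √(1) = 1. So R = 1.
Endpoint x = 9: the terms are on the order of 1/m⁴, so the series converges absolutely by comparison with the p-series (p = 4 > 1).
Check x = 7: absolute convergence follows by limit comparison with Σ 1/m⁴.

[7, 9]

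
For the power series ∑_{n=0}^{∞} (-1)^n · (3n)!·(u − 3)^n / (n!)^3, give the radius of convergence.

Apply the ratio test: |a_{n+1}| / |a_n| = (3n+1)·(3n+2)·(3n+3)/(n+1)³, which tends to 27 as n → ∞.
Thus R = 1/(27) = 1/27.

R = 1/27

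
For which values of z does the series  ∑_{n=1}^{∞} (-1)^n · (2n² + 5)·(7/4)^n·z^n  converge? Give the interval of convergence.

(-4/7, 4/7)

By the ratio test, |a_{n+1}/a_n| = [(2(n+1)² + 5)/(2n² + 5)] · 7/4 → 7/4.
The series converges when 7/4 · |z| < 1, giving R = 4/7.
Endpoint z = 4/7: the terms do not tend to 0, so the series diverges.
At z = -4/7: the terms have absolute value of order n², which does not tend to 0, so the series diverges by the divergence test.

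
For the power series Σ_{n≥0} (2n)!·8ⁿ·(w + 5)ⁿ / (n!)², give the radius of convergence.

Ratio test: |a_{n+1}/a_n| = (2n+1)·(2n+2)/(n+1)² · 8 → 32 as n → ∞.
Convergence for |w + 5| · 32 < 1, i.e. |w + 5| < 1/32. So R = 1/32.

R = 1/32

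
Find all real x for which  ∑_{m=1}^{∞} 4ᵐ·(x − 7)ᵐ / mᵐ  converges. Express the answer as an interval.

(−∞, ∞)

Applying the root test, |a_m|^(1/m) = 4/m → 0.
The limit is 0 for every x, so R = ∞.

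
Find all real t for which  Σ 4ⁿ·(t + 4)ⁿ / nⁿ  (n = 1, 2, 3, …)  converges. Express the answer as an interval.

(−∞, ∞)

By the Cauchy root test, |a_n|^(1/n) = 4/n → 0.
The limit is 0 for every t, so R = ∞.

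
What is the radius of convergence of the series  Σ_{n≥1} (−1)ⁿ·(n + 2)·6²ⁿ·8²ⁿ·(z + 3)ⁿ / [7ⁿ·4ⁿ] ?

R = 7/576

Ratio test: |a_{n+1}/a_n| = [((n+1) + 2)/(n + 2)] · 36·64/(7·4) → 576/7 as n → ∞.
Hence the series converges for |z + 3| < 1/(576/7) = 7/576, so the radius of convergence is 7/576.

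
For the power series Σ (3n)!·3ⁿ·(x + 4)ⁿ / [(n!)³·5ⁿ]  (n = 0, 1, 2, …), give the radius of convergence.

Ratio test: |a_{n+1}/a_n| = (3n+1)·(3n+2)·(3n+3)/(n+1)³ · 3/5 → 81/5 as n → ∞.
Thus R = 1/(81/5) = 5/81.

R = 5/81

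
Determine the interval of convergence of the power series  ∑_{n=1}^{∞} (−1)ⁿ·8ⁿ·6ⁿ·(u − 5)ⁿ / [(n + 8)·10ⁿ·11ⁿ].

(65/24, 175/24]

The ratio of consecutive coefficients is [(n + 8)/((n+1) + 8)] · 8·6/(10·11) → 24/55.
The series converges when 24/55 · |u − 5| < 1, giving R = 55/24.
Check u = 175/24: the terms alternate in sign and decrease monotonically to 0 in absolute value (size ~ c/n), so the alternating series test gives convergence.
When u = 65/24, comparison with the harmonic series Σ 1/n shows the series diverges.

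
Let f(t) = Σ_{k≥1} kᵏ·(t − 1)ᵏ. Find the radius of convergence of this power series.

Applying the root test, |a_k|^(1/k) = k → ∞.
The root grows without bound, so R = 0 (convergence only at t = 1).

R = 0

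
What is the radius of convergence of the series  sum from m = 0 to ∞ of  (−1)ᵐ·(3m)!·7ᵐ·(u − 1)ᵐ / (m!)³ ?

R = 1/189

By the ratio test, |a_{m+1}/a_m| = (3m+1)·(3m+2)·(3m+3)/(m+1)³ · 7 → 189.
Convergence for |u − 1| · 189 < 1, i.e. |u − 1| < 1/189. So R = 1/189.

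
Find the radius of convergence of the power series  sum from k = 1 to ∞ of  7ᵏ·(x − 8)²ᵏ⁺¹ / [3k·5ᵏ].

R = √35/7

Ratio test: |a_{k+1}/a_k| = [3k/3(k+1)] · 7/5 → 7/5 as k → ∞.
Since the exponent of (x − 8) increases by 2 each term, convergence requires |x − 8|² < 5/7, hence R = √35/7.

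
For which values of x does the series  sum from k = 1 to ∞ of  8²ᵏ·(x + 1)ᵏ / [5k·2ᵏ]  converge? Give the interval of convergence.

The ratio of consecutive coefficients is [5k/5(k+1)] · 64/2 → 32.
Hence the series converges for |x + 1| < 1/(32) = 1/32, so the radius of convergence is 1/32.
At x = -31/32: comparison with the harmonic series Σ 1/k shows the series diverges.
At x = -33/32: convergence follows from the alternating series test (terms decrease monotonically to 0).

[-33/32, -31/32)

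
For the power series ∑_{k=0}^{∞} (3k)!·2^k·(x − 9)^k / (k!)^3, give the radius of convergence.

The ratio of consecutive coefficients is (3k+1)·(3k+2)·(3k+3)/(k+1)³ · 2 → 54.
Convergence for |x − 9| · 54 < 1, i.e. |x − 9| < 1/54. So R = 1/54.

R = 1/54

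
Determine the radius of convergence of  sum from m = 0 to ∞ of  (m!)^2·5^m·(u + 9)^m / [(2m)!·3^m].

R = 12/5

Ratio test: |a_{m+1}/a_m| = (m+1)²/[(2m+1)·(2m+2)] · 5/3 → 5/12 as m → ∞.
The series converges when 5/12 · |u + 9| < 1, giving R = 12/5.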